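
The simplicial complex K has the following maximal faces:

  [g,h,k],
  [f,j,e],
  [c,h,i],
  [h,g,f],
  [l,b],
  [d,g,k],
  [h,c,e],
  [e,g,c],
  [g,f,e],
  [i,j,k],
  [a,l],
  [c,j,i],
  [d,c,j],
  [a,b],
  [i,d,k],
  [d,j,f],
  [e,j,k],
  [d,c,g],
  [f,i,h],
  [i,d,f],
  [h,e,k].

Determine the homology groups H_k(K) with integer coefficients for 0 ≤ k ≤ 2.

H_0 ≅ Z^2,  H_1 ≅ Z^2 ⊕ Z/2Z,  H_2 = 0.

Take the total order a < b < c < d < e < f < g < h < i < j < k < l on the vertex set. Then K (dimension 2) consists of the simplices:

  0-simplices (12): a, b, c, d, e, f, g, h, i, j, k, l
  1-simplices (30): ab, al, bl, cd, ce, cg, ch, ci, cj, df, dg, di, dj, dk, ef, eg, eh, ej, ek, fg, fh, fi, fj, gh, gk, hi, hk, ij, ik, jk
  2-simplices (18): cdg, cdj, ceg, ceh, chi, cij, dfi, dfj, dgk, dik, efg, efj, ehk, ejk, fgh, fhi, ghk, ijk

so the chain groups are C_0 ≅ Z^12, C_1 ≅ Z^30, C_2 ≅ Z^18.

The boundary map ∂_1: C_1 → C_0 sends each edge [p,q] (with p < q) to q − p. For instance
  ∂gk = k − g.
This gives a 12×30 integer matrix of rank 10; reducing to Smith normal form yields diagonal entries (1,1,1,1,1,1,1,1,1,1).

The boundary map ∂_2: C_2 → C_1 maps a triangle to the signed sum of its edges. For instance
  ∂chi = hi − ci + ch,
  ∂dik = ik − dk + di.
This gives a 30×18 integer matrix of rank 18; reducing to Smith normal form yields diagonal entries (1,1,1,1,1,1,1,1,1,1,1,1,1,1,1,1,1,2).

From H_k ≅ ker(∂_k) / im(∂_{k+1}) we obtain:

  H_0: rank C_0 − rank ∂_1 = 12 − 10 = 2, and the invariant factors of ∂_1 are all 1, so H_0 = Z^2.
  H_1: rank ker ∂_1 − rank ∂_2 = (30 − 10) − 18 = 2, and ∂_2 has invariant factor 2 > 1, so H_1 = Z^2 ⊕ Z/2Z.
  H_2: rank ker ∂_2 − rank ∂_3 = (18 − 18) − 0 = 0, and there is no ∂_3, so H_2 = 0.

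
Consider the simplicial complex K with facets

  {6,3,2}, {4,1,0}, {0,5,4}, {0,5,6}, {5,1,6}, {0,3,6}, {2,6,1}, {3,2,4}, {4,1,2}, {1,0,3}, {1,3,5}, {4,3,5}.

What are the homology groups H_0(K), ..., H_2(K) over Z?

Order the vertices as 0 < 1 < 2 < 3 < 4 < 5 < 6. Listing each simplex with vertices in this order, K has dimension 2 with simplices:

  0-simplices (7): [0], [1], [2], [3], [4], [5], [6]
  1-simplices (18): [0,1], [0,3], [0,4], [0,5], [0,6], [1,2], [1,3], [1,4], [1,5], [1,6], [2,3], [2,4], [2,6], [3,4], [3,5], [3,6], [4,5], [5,6]
  2-simplices (12): [0,1,3], [0,1,4], [0,3,6], [0,4,5], [0,5,6], [1,2,4], [1,2,6], [1,3,5], [1,5,6], [2,3,4], [2,3,6], [3,4,5]

giving chain groups C_0 ≅ Z^7, C_1 ≅ Z^18, C_2 ≅ Z^12.

∂_1: C_1 → C_0 is given by ∂[p,q] = [q] − [p].
This gives a 7×18 integer matrix of rank 6; reducing to Smith normal form yields diagonal entries (1,1,1,1,1,1).

Boundary ∂_2: C_2 → C_1 maps a triangle to the signed sum of its edges. For instance
  ∂[3,4,5] = [4,5] − [3,5] + [3,4],
  ∂[1,5,6] = [5,6] − [1,6] + [1,5].
This gives a 18×12 integer matrix of rank 12; reducing to Smith normal form yields diagonal entries (1,1,1,1,1,1,1,1,1,1,1,2).

Reading off H_k = ker ∂_k / im ∂_{k+1}:

  H_0: rank C_0 − rank ∂_1 = 7 − 6 = 1, and the invariant factors of ∂_1 are all 1, so H_0 ≅ Z.
  H_1: rank ker ∂_1 − rank ∂_2 = (18 − 6) − 12 = 0, and ∂_2 has invariant factor 2 > 1, so H_1 ≅ Z/2.
  H_2: rank ker ∂_2 − rank ∂_3 = (12 − 12) − 0 = 0, and there is no ∂_3, so H_2 ≅ 0.

(K is a triangulation of the real projective plane RP^2.)

H_0 ≅ Z,  H_1 ≅ Z/2,  H_2 = 0.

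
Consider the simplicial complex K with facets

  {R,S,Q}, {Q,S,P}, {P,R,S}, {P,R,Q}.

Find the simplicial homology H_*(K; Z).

K has 4 vertices, 6 edges, 4 triangles.
rank ∂_0 = 0, rank ∂_1 = 3 ⇒ b_0 = 4 − 0 − 3 = 1; all invariant factors of ∂_1 are 1 so no torsion. So H_0 ≅ Z.
rank ∂_1 = 3, rank ∂_2 = 3 ⇒ b_1 = 6 − 3 − 3 = 0; all invariant factors of ∂_2 are 1 so no torsion. So H_1 ≅ 0.
rank ∂_2 = 3, rank ∂_3 = 0 ⇒ b_2 = 4 − 3 − 0 = 1. So H_2 ≅ Z.

H_0 = Z,  H_1 = 0,  H_2 = Z.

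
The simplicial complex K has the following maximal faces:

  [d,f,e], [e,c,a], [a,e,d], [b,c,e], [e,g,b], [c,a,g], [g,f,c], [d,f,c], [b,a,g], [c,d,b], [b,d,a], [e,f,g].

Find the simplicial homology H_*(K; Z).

H_0 ≅ Z,  H_1 ≅ Z/2,  H_2 = 0.

Take the total order a < b < c < d < e < f < g on the vertex set. Then K (dimension 2) consists of the simplices:

  0-simplices (7): a, b, c, d, e, f, g
  1-simplices (18): ab, ac, ad, ae, ag, bc, bd, be, bg, cd, ce, cf, cg, de, df, ef, eg, fg
  2-simplices (12): abd, abg, ace, acg, ade, bcd, bce, beg, cdf, cfg, def, efg

giving chain groups C_0 ≅ Z^7, C_1 ≅ Z^18, C_2 ≅ Z^12.

∂_1: C_1 → C_0 is given by ∂[p,q] = [q] − [p].
The 7×18 boundary matrix has rank 6 and Smith normal form diag(1,1,1,1,1,1).

The boundary map ∂_2: C_2 → C_1 acts by ∂[p,q,r] = [q,r] − [p,r] + [p,q]. For instance
  ∂abg = bg − ag + ab,
  ∂bce = ce − be + bc.
The 18×12 boundary matrix has rank 12 and Smith normal form diag(1,1,1,1,1,1,1,1,1,1,1,2).

From H_k ≅ ker(∂_k) / im(∂_{k+1}) we obtain:

  H_0: rank C_0 − rank ∂_1 = 7 − 6 = 1, and the invariant factors of ∂_1 are all 1, so H_0 ≅ Z.
  H_1: rank ker ∂_1 − rank ∂_2 = (18 − 6) − 12 = 0, and ∂_2 has invariant factor 2 > 1, so H_1 ≅ Z/2.
  H_2: rank ker ∂_2 − rank ∂_3 = (12 − 12) − 0 = 0, and there is no ∂_3, so H_2 ≅ 0.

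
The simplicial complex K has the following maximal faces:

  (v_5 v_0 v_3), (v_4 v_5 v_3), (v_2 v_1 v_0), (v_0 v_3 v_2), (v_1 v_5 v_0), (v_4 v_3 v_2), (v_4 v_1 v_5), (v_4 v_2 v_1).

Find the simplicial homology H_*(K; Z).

We work with the vertex ordering v_0 < v_1 < v_2 < v_3 < v_4 < v_5. The simplices of K, each written with vertices in increasing order, are:

  0-simplices (6): [v_0], [v_1], [v_2], [v_3], [v_4], [v_5]
  1-simplices (12): [v_0,v_1], [v_0,v_2], [v_0,v_3], [v_0,v_5], [v_1,v_2], [v_1,v_4], [v_1,v_5], [v_2,v_3], [v_2,v_4], [v_3,v_4], [v_3,v_5], [v_4,v_5]
  2-simplices (8): [v_0,v_1,v_2], [v_0,v_1,v_5], [v_0,v_2,v_3], [v_0,v_3,v_5], [v_1,v_2,v_4], [v_1,v_4,v_5], [v_2,v_3,v_4], [v_3,v_4,v_5]

so the chain groups are C_0 ≅ Z^6, C_1 ≅ Z^12, C_2 ≅ Z^8.

The boundary map ∂_1: C_1 → C_0 maps an edge to its endpoints' difference, ∂[p,q] = q − p. For instance
  ∂[v_0,v_3] = [v_3] − [v_0].
As a 6×12 matrix over Z this has rank 5, with invariant factors (1,1,1,1,1).

∂_2: C_2 → C_1 maps a triangle to the signed sum of its edges. For instance
  ∂[v_0,v_3,v_5] = [v_3,v_5] − [v_0,v_5] + [v_0,v_3],
  ∂[v_2,v_3,v_4] = [v_3,v_4] − [v_2,v_4] + [v_2,v_3].
This gives a 12×8 integer matrix of rank 7; reducing to Smith normal form yields diagonal entries (1,1,1,1,1,1,1).

Computing H_k = (kernel of ∂_k) / (image of ∂_{k+1}):

  H_0: rank C_0 − rank ∂_1 = 6 − 5 = 1, and the invariant factors of ∂_1 are all 1, so H_0 = Z.
  H_1: rank ker ∂_1 − rank ∂_2 = (12 − 5) − 7 = 0, and the invariant factors of ∂_2 are all 1, so H_1 = 0.
  H_2: rank ker ∂_2 − rank ∂_3 = (8 − 7) − 0 = 1, and there is no ∂_3, so H_2 = Z.

(K is a triangulation of the 2-sphere S^2.)

H_0 ≅ Z,  H_1 = 0,  H_2 ≅ Z.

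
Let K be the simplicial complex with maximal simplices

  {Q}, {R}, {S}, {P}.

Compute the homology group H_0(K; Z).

We work with the vertex ordering P < Q < R < S. The simplices of K, each written with vertices in increasing order, are:

  0-simplices (4): P, Q, R, S

Hence C_0 ≅ Z^4.

Computing H_k = (kernel of ∂_k) / (image of ∂_{k+1}):

  H_0: rank C_0 − rank ∂_1 = 4 − 0 = 4, and there is no ∂_1, so H_0 ≅ Z^4.

H_0 ≅ Z^4.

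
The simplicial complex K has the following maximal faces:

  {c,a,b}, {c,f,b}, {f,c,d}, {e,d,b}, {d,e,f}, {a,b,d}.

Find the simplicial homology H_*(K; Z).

H_0 = Z,  H_1 = Z,  H_2 = 0.

Order the vertices as a < b < c < d < e < f. Listing each simplex with vertices in this order, K has dimension 2 with simplices:

  0-simplices (6): a, b, c, d, e, f
  1-simplices (12): ab, ac, ad, bc, bd, be, bf, cd, cf, de, df, ef
  2-simplices (6): abc, abd, bcf, bde, cdf, def

so the chain groups are C_0 ≅ Z^6, C_1 ≅ Z^12, C_2 ≅ Z^6.

Boundary ∂_1: C_1 → C_0 sends each edge [p,q] (with p < q) to q − p.
The resulting 6×12 matrix has rank 5, and its Smith normal form has invariant factors (1,1,1,1,1).

Boundary ∂_2: C_2 → C_1 maps a triangle to the signed sum of its edges. For instance
  ∂abc = bc − ac + ab,
  ∂cdf = df − cf + cd.
This gives a 12×6 integer matrix of rank 6; reducing to Smith normal form yields diagonal entries (1,1,1,1,1,1).

Reading off H_k = ker ∂_k / im ∂_{k+1}:

  H_0: rank C_0 − rank ∂_1 = 6 − 5 = 1, and the invariant factors of ∂_1 are all 1, so H_0 = Z.
  H_1: rank ker ∂_1 − rank ∂_2 = (12 − 5) − 6 = 1, and the invariant factors of ∂_2 are all 1, so H_1 = Z.
  H_2: rank ker ∂_2 − rank ∂_3 = (6 − 6) − 0 = 0, and there is no ∂_3, so H_2 = 0.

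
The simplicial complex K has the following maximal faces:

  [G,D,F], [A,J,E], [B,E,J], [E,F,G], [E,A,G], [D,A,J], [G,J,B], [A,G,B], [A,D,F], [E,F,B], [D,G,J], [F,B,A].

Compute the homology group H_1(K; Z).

Take the total order A < B < D < E < F < G < J on the vertex set. Then K (dimension 2) consists of the simplices:

  0-simplices (7): A, B, D, E, F, G, J
  1-simplices (18): AB, AD, AE, AF, AG, AJ, BE, BF, BG, BJ, DF, DG, DJ, EF, EG, EJ, FG, GJ
  2-simplices (12): ABF, ABG, ADF, ADJ, AEG, AEJ, BEF, BEJ, BGJ, DFG, DGJ, EFG

giving chain groups C_0 ≅ Z^7, C_1 ≅ Z^18, C_2 ≅ Z^12.

Boundary ∂_1: C_1 → C_0 is given by ∂[p,q] = [q] − [p]. For instance
  ∂EF = F − E.
As a 7×18 matrix over Z this has rank 6, with invariant factors (1,1,1,1,1,1).

∂_2: C_2 → C_1 maps a triangle to the signed sum of its edges. For instance
  ∂EFG = FG − EG + EF,
  ∂ADF = DF − AF + AD.
The resulting 18×12 matrix has rank 12, and its Smith normal form has invariant factors (1,1,1,1,1,1,1,1,1,1,1,2).

Computing H_k = (kernel of ∂_k) / (image of ∂_{k+1}):

  H_1: rank ker ∂_1 − rank ∂_2 = (18 − 6) − 12 = 0, and ∂_2 has invariant factor 2 > 1, so H_1 ≅ Z/2.

(K is a triangulation of the real projective plane RP^2.)

H_1 ≅ Z/2.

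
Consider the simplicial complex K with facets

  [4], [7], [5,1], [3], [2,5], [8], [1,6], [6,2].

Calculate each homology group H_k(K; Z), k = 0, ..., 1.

Fix the vertex order 1 < 2 < 3 < 4 < 5 < 6 < 7 < 8 and write every simplex with vertices in increasing order. Then dim K = 1 and the simplices of K are:

  0-simplices (8): [1], [2], [3], [4], [5], [6], [7], [8]
  1-simplices (4): [1,5], [1,6], [2,5], [2,6]

so the chain groups are C_0 ≅ Z^8, C_1 ≅ Z^4.

The boundary map ∂_1: C_1 → C_0 maps an edge to its endpoints' difference, ∂[p,q] = q − p. For instance
  ∂[2,5] = [5] − [2].
The resulting 8×4 matrix has rank 3, and its Smith normal form has invariant factors (1,1,1).

Reading off H_k = ker ∂_k / im ∂_{k+1}:

  H_0: rank C_0 − rank ∂_1 = 8 − 3 = 5, and the invariant factors of ∂_1 are all 1, so H_0 = Z^5.
  H_1: rank ker ∂_1 − rank ∂_2 = (4 − 3) − 0 = 1, and there is no ∂_2, so H_1 = Z.

As a check, the Euler characteristic is 8 − 4 = 4, which agrees with 5 − 1 = 4.

H_0 ≅ Z^5,  H_1 ≅ Z.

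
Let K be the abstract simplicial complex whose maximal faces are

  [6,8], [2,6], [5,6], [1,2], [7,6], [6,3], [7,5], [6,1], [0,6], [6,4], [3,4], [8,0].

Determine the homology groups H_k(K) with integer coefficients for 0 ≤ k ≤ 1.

H_0 = Z,  H_1 = Z^4.

Take the total order 0 < 1 < 2 < 3 < 4 < 5 < 6 < 7 < 8 on the vertex set. Then K (dimension 1) consists of the simplices:

  0-simplices (9): [0], [1], [2], [3], [4], [5], [6], [7], [8]
  1-simplices (12): [0,6], [0,8], [1,2], [1,6], [2,6], [3,4], [3,6], [4,6], [5,6], [5,7], [6,7], [6,8]

giving chain groups C_0 ≅ Z^9, C_1 ≅ Z^12.

The boundary map ∂_1: C_1 → C_0 sends each edge [p,q] (with p < q) to q − p.
This gives a 9×12 integer matrix of rank 8; reducing to Smith normal form yields diagonal entries (1,1,1,1,1,1,1,1).

Computing H_k = (kernel of ∂_k) / (image of ∂_{k+1}):

  H_0: rank C_0 − rank ∂_1 = 9 − 8 = 1, and the invariant factors of ∂_1 are all 1, so H_0 ≅ Z.
  H_1: rank ker ∂_1 − rank ∂_2 = (12 − 8) − 0 = 4, and there is no ∂_2, so H_1 ≅ Z^4.

As a check, the Euler characteristic is 9 − 12 = -3, which agrees with 1 − 4 = -3.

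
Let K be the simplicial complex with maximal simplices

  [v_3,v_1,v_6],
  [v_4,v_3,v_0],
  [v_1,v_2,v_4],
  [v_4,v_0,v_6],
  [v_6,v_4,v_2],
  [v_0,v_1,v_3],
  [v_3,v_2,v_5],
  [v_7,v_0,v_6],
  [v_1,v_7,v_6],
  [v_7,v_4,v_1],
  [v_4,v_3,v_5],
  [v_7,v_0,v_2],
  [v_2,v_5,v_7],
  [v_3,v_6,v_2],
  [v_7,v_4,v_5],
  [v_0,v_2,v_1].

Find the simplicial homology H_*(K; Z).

Fix the vertex order v_0 < v_1 < v_2 < v_3 < v_4 < v_5 < v_6 < v_7 and write every simplex with vertices in increasing order. Then dim K = 2 and the simplices of K are:

  0-simplices (8): [v_0], [v_1], [v_2], [v_3], [v_4], [v_5], [v_6], [v_7]
  1-simplices (24): (24 of them)
  2-simplices (16): (16 of them)

giving chain groups C_0 ≅ Z^8, C_1 ≅ Z^24, C_2 ≅ Z^16.

Boundary ∂_1: C_1 → C_0 sends each edge [p,q] (with p < q) to q − p. For instance
  ∂[v_4,v_6] = [v_6] − [v_4].
This gives a 8×24 integer matrix of rank 7; reducing to Smith normal form yields diagonal entries (1,1,1,1,1,1,1).

∂_2: C_2 → C_1 maps a triangle to the signed sum of its edges. For instance
  ∂[v_0,v_1,v_3] = [v_1,v_3] − [v_0,v_3] + [v_0,v_1],
  ∂[v_2,v_5,v_7] = [v_5,v_7] − [v_2,v_7] + [v_2,v_5].
The resulting 24×16 matrix has rank 15, and its Smith normal form has invariant factors (1,1,1,1,1,1,1,1,1,1,1,1,1,1,1).

From H_k ≅ ker(∂_k) / im(∂_{k+1}) we obtain:

  H_0: rank C_0 − rank ∂_1 = 8 − 7 = 1, and the invariant factors of ∂_1 are all 1, so H_0 = Z.
  H_1: rank ker ∂_1 − rank ∂_2 = (24 − 7) − 15 = 2, and the invariant factors of ∂_2 are all 1, so H_1 = Z^2.
  H_2: rank ker ∂_2 − rank ∂_3 = (16 − 15) − 0 = 1, and there is no ∂_3, so H_2 = Z.

As a check, the Euler characteristic is 8 − 24 + 16 = 0, which agrees with 1 − 2 + 1 = 0.

H_0 ≅ Z,  H_1 ≅ Z^2,  H_2 ≅ Z.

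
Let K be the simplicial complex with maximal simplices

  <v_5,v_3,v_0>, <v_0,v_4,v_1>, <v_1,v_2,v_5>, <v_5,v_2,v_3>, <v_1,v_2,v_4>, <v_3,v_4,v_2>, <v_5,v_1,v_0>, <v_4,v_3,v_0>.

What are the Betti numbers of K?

b_0 = 1, b_1 = 0, b_2 = 1.

We work with the vertex ordering v_0 < v_1 < v_2 < v_3 < v_4 < v_5. The simplices of K, each written with vertices in increasing order, are:

  0-simplices (6): [v_0], [v_1], [v_2], [v_3], [v_4], [v_5]
  1-simplices (12): [v_0,v_1], [v_0,v_3], [v_0,v_4], [v_0,v_5], [v_1,v_2], [v_1,v_4], [v_1,v_5], [v_2,v_3], [v_2,v_4], [v_2,v_5], [v_3,v_4], [v_3,v_5]
  2-simplices (8): [v_0,v_1,v_4], [v_0,v_1,v_5], [v_0,v_3,v_4], [v_0,v_3,v_5], [v_1,v_2,v_4], [v_1,v_2,v_5], [v_2,v_3,v_4], [v_2,v_3,v_5]

Hence C_0 ≅ Z^6, C_1 ≅ Z^12, C_2 ≅ Z^8.

The boundary map ∂_1: C_1 → C_0 maps an edge to its endpoints' difference, ∂[p,q] = q − p. For instance
  ∂[v_1,v_2] = [v_2] − [v_1].
The resulting 6×12 matrix has rank 5, and its Smith normal form has invariant factors (1,1,1,1,1).

The boundary map ∂_2: C_2 → C_1 acts by ∂[p,q,r] = [q,r] − [p,r] + [p,q]. For instance
  ∂[v_2,v_3,v_4] = [v_3,v_4] − [v_2,v_4] + [v_2,v_3],
  ∂[v_0,v_3,v_5] = [v_3,v_5] − [v_0,v_5] + [v_0,v_3].
The resulting 12×8 matrix has rank 7, and its Smith normal form has invariant factors (1,1,1,1,1,1,1).

Reading off H_k = ker ∂_k / im ∂_{k+1}:

  H_0: rank C_0 − rank ∂_1 = 6 − 5 = 1, and the invariant factors of ∂_1 are all 1, so H_0 = Z.
  H_1: rank ker ∂_1 − rank ∂_2 = (12 − 5) − 7 = 0, and the invariant factors of ∂_2 are all 1, so H_1 = 0.
  H_2: rank ker ∂_2 − rank ∂_3 = (8 − 7) − 0 = 1, and there is no ∂_3, so H_2 = Z.

Hence the Betti numbers are b_0 = 1, b_1 = 0, b_2 = 1.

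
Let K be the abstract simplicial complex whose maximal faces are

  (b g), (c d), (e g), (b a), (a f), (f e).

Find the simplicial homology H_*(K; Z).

Fix the vertex order a < b < c < d < e < f < g and write every simplex with vertices in increasing order. Then dim K = 1 and the simplices of K are:

  0-simplices (7): a, b, c, d, e, f, g
  1-simplices (6): ab, af, bg, cd, ef, eg

Hence C_0 ≅ Z^7, C_1 ≅ Z^6.

∂_1: C_1 → C_0 maps an edge to its endpoints' difference, ∂[p,q] = q − p. For instance
  ∂cd = d − c.
The 7×6 boundary matrix has rank 5 and Smith normal form diag(1,1,1,1,1).

Reading off H_k = ker ∂_k / im ∂_{k+1}:

  H_0: rank C_0 − rank ∂_1 = 7 − 5 = 2, and the invariant factors of ∂_1 are all 1, so H_0 ≅ Z^2.
  H_1: rank ker ∂_1 − rank ∂_2 = (6 − 5) − 0 = 1, and there is no ∂_2, so H_1 ≅ Z.

As a check, the Euler characteristic is 7 − 6 = 1, which agrees with 2 − 1 = 1.

H_0 = Z^2,  H_1 = Z.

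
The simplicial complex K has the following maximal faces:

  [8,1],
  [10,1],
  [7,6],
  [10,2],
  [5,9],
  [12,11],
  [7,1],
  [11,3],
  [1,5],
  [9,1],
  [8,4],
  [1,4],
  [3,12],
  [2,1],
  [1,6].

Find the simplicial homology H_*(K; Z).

Take the total order 1 < 2 < 3 < 4 < 5 < 6 < 7 < 8 < 9 < 10 < 11 < 12 on the vertex set. Then K (dimension 1) consists of the simplices:

  0-simplices (12): [1], [2], [3], [4], [5], [6], [7], [8], [9], [10], [11], [12]
  1-simplices (15): [1,2], [1,4], [1,5], [1,6], [1,7], [1,8], [1,9], [1,10], [2,10], [3,11], [3,12], [4,8], [5,9], [6,7], [11,12]

so the chain groups are C_0 ≅ Z^12, C_1 ≅ Z^15.

Boundary ∂_1: C_1 → C_0 sends each edge [p,q] (with p < q) to q − p. For instance
  ∂[1,10] = [10] − [1].
As a 12×15 matrix over Z this has rank 10, with invariant factors (1,1,1,1,1,1,1,1,1,1).

Reading off H_k = ker ∂_k / im ∂_{k+1}:

  H_0: rank C_0 − rank ∂_1 = 12 − 10 = 2, and the invariant factors of ∂_1 are all 1, so H_0 = Z^2.
  H_1: rank ker ∂_1 − rank ∂_2 = (15 − 10) − 0 = 5, and there is no ∂_2, so H_1 = Z^5.

H_0 ≅ Z^2,  H_1 ≅ Z^5.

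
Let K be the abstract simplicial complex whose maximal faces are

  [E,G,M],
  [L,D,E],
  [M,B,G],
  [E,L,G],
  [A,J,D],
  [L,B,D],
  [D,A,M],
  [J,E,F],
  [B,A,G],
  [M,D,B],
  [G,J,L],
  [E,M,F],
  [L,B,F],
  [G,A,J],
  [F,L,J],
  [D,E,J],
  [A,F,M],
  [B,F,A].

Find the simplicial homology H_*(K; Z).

K has 9 vertices, 27 edges, 18 triangles.
rank ∂_0 = 0, rank ∂_1 = 8 ⇒ b_0 = 9 − 0 − 8 = 1; all invariant factors of ∂_1 are 1 so no torsion. So H_0 ≅ Z.
rank ∂_1 = 8, rank ∂_2 = 18 ⇒ b_1 = 27 − 8 − 18 = 1; ∂_2 has invariant factor(s) [2] giving torsion. So H_1 ≅ Z ⊕ Z/2.
rank ∂_2 = 18, rank ∂_3 = 0 ⇒ b_2 = 18 − 18 − 0 = 0. So H_2 ≅ 0.

H_0 = Z,  H_1 = Z ⊕ Z/2,  H_2 = 0.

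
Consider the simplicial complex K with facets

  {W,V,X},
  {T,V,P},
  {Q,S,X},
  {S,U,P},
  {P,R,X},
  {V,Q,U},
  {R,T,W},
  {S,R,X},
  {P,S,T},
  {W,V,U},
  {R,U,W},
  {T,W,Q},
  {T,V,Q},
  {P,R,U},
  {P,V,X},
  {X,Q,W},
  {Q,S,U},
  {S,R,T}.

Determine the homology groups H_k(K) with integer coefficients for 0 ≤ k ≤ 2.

Take the total order P < Q < R < S < T < U < V < W < X on the vertex set. Then K (dimension 2) consists of the simplices:

  0-simplices (9): P, Q, R, S, T, U, V, W, X
  1-simplices (27): PR, PS, PT, PU, PV, PX, QS, QT, QU, QV, QW, QX, RS, RT, RU, RW, RX, ST, SU, SX, TV, TW, UV, UW, VW, VX, WX
  2-simplices (18): PRU, PRX, PST, PSU, PTV, PVX, QSU, QSX, QTV, QTW, QUV, QWX, RST, RSX, RTW, RUW, UVW, VWX

so the chain groups are C_0 ≅ Z^9, C_1 ≅ Z^27, C_2 ≅ Z^18.

The boundary map ∂_1: C_1 → C_0 sends each edge [p,q] (with p < q) to q − p.
As a 9×27 matrix over Z this has rank 8, with invariant factors (1,1,1,1,1,1,1,1).

The boundary map ∂_2: C_2 → C_1 acts by ∂[p,q,r] = [q,r] − [p,r] + [p,q]. For instance
  ∂VWX = WX − VX + VW,
  ∂PRX = RX − PX + PR.
As a 27×18 matrix over Z this has rank 18, with invariant factors (1,1,1,1,1,1,1,1,1,1,1,1,1,1,1,1,1,2).

Computing H_k = (kernel of ∂_k) / (image of ∂_{k+1}):

  H_0: rank C_0 − rank ∂_1 = 9 − 8 = 1, and the invariant factors of ∂_1 are all 1, so H_0 ≅ Z.
  H_1: rank ker ∂_1 − rank ∂_2 = (27 − 8) − 18 = 1, and ∂_2 has invariant factor 2 > 1, so H_1 ≅ Z × Z/2.
  H_2: rank ker ∂_2 − rank ∂_3 = (18 − 18) − 0 = 0, and there is no ∂_3, so H_2 ≅ 0.

As a check, the Euler characteristic is 9 − 27 + 18 = 0, which agrees with 1 − 1 + 0 = 0.

H_0 ≅ Z,  H_1 ≅ Z × Z/2,  H_2 = 0.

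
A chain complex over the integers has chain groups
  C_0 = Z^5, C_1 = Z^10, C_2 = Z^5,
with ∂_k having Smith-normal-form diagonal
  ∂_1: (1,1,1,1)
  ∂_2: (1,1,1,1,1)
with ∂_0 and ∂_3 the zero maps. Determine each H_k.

H_0: b_0 = 5 − 0 − 4 = 1; torsion from ∂_1 factors > 1: none. So H_0 = Z.
H_1: b_1 = 10 − 4 − 5 = 1; torsion from ∂_2 factors > 1: none. So H_1 = Z.
H_2: b_2 = 5 − 5 − 0 = 0; torsion from ∂_3 factors > 1: none. So H_2 = 0.

H_0 = Z,  H_1 = Z,  H_2 = 0.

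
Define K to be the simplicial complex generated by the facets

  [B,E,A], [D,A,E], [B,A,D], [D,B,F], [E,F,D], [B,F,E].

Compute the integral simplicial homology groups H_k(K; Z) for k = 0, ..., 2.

Fix the vertex order A < B < D < E < F and write every simplex with vertices in increasing order. Then dim K = 2 and the simplices of K are:

  0-simplices (5): A, B, D, E, F
  1-simplices (9): AB, AD, AE, BD, BE, BF, DE, DF, EF
  2-simplices (6): ABD, ABE, ADE, BDF, BEF, DEF

so the chain groups are C_0 ≅ Z^5, C_1 ≅ Z^9, C_2 ≅ Z^6.

Boundary ∂_1: C_1 → C_0 sends each edge [p,q] (with p < q) to q − p.
The 5×9 boundary matrix has rank 4 and Smith normal form diag(1,1,1,1).

Boundary ∂_2: C_2 → C_1 maps a triangle to the signed sum of its edges. For instance
  ∂DEF = EF − DF + DE,
  ∂ABD = BD − AD + AB.
The 9×6 boundary matrix has rank 5 and Smith normal form diag(1,1,1,1,1).

Computing H_k = (kernel of ∂_k) / (image of ∂_{k+1}):

  H_0: rank C_0 − rank ∂_1 = 5 − 4 = 1, and the invariant factors of ∂_1 are all 1, so H_0 = Z.
  H_1: rank ker ∂_1 − rank ∂_2 = (9 − 4) − 5 = 0, and the invariant factors of ∂_2 are all 1, so H_1 = 0.
  H_2: rank ker ∂_2 − rank ∂_3 = (6 − 5) − 0 = 1, and there is no ∂_3, so H_2 = Z.

As a check, the Euler characteristic is 5 − 9 + 6 = 2, which agrees with 1 − 0 + 1 = 2.
(K is a triangulation of the 2-sphere S^2.)

H_0 ≅ Z,  H_1 = 0,  H_2 ≅ Z.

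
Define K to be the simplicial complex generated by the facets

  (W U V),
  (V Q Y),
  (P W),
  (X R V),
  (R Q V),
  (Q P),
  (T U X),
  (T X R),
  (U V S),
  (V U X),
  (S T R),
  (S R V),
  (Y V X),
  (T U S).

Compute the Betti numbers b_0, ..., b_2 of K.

We work with the vertex ordering P < Q < R < S < T < U < V < W < X < Y. The simplices of K, each written with vertices in increasing order, are:

  0-simplices (10): P, Q, R, S, T, U, V, W, X, Y
  1-simplices (21): PQ, PW, QR, QV, QY, RS, RT, RV, RX, ST, SU, SV, TU, TX, UV, UW, UX, VW, VX, VY, XY
  2-simplices (12): QRV, QVY, RST, RSV, RTX, RVX, STU, SUV, TUX, UVW, UVX, VXY

so the chain groups are C_0 ≅ Z^10, C_1 ≅ Z^21, C_2 ≅ Z^12.

Boundary ∂_1: C_1 → C_0 sends each edge [p,q] (with p < q) to q − p.
The resulting 10×21 matrix has rank 9, and its Smith normal form has invariant factors (1,1,1,1,1,1,1,1,1).

The boundary map ∂_2: C_2 → C_1 acts by ∂[p,q,r] = [q,r] − [p,r] + [p,q]. For instance
  ∂SUV = UV − SV + SU,
  ∂QVY = VY − QY + QV.
The 21×12 boundary matrix has rank 11 and Smith normal form diag(1,1,1,1,1,1,1,1,1,1,1).

Reading off H_k = ker ∂_k / im ∂_{k+1}:

  H_0: rank C_0 − rank ∂_1 = 10 − 9 = 1, and the invariant factors of ∂_1 are all 1, so H_0 ≅ Z.
  H_1: rank ker ∂_1 − rank ∂_2 = (21 − 9) − 11 = 1, and the invariant factors of ∂_2 are all 1, so H_1 ≅ Z.
  H_2: rank ker ∂_2 − rank ∂_3 = (12 − 11) − 0 = 1, and there is no ∂_3, so H_2 ≅ Z.

Hence the Betti numbers are b_0 = 1, b_1 = 1, b_2 = 1.

b_0 = 1, b_1 = 1, b_2 = 1.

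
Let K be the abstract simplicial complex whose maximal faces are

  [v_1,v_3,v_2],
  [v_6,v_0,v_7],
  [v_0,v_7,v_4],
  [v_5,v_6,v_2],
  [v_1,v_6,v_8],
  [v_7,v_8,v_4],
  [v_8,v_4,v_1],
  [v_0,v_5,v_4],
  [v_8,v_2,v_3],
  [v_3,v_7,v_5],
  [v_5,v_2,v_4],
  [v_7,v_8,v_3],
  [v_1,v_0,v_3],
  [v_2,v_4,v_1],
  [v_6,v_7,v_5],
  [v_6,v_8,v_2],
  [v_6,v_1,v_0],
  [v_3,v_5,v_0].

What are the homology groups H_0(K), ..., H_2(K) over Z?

Order the vertices as v_0 < v_1 < v_2 < v_3 < v_4 < v_5 < v_6 < v_7 < v_8. Listing each simplex with vertices in this order, K has dimension 2 with simplices:

  0-simplices (9): [v_0], [v_1], [v_2], [v_3], [v_4], [v_5], [v_6], [v_7], [v_8]
  1-simplices (27): (27 of them)
  2-simplices (18): (18 of them)

Hence C_0 ≅ Z^9, C_1 ≅ Z^27, C_2 ≅ Z^18.

∂_1: C_1 → C_0 sends each edge [p,q] (with p < q) to q − p. For instance
  ∂[v_2,v_3] = [v_3] − [v_2].
This gives a 9×27 integer matrix of rank 8; reducing to Smith normal form yields diagonal entries (1,1,1,1,1,1,1,1).

∂_2: C_2 → C_1 sends each 2-simplex [p,q,r] to [q,r] − [p,r] + [p,q]. For instance
  ∂[v_2,v_3,v_8] = [v_3,v_8] − [v_2,v_8] + [v_2,v_3],
  ∂[v_0,v_4,v_5] = [v_4,v_5] − [v_0,v_5] + [v_0,v_4].
The resulting 27×18 matrix has rank 18, and its Smith normal form has invariant factors (1,1,1,1,1,1,1,1,1,1,1,1,1,1,1,1,1,2).

Computing H_k = (kernel of ∂_k) / (image of ∂_{k+1}):

  H_0: rank C_0 − rank ∂_1 = 9 − 8 = 1, and the invariant factors of ∂_1 are all 1, so H_0 ≅ Z.
  H_1: rank ker ∂_1 − rank ∂_2 = (27 − 8) − 18 = 1, and ∂_2 has invariant factor 2 > 1, so H_1 ≅ Z ⊕ Z_2.
  H_2: rank ker ∂_2 − rank ∂_3 = (18 − 18) − 0 = 0, and there is no ∂_3, so H_2 ≅ 0.

As a check, the Euler characteristic is 9 − 27 + 18 = 0, which agrees with 1 − 1 + 0 = 0.
(K is a triangulation of the Klein bottle.)

H_0 ≅ Z,  H_1 ≅ Z ⊕ Z_2,  H_2 = 0.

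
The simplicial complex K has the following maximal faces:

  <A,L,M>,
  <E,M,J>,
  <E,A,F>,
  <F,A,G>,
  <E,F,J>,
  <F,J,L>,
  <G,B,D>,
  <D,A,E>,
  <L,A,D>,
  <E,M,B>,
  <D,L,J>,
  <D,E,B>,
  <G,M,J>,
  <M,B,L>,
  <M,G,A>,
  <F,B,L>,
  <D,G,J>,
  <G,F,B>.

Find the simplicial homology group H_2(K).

Take the total order A < B < D < E < F < G < J < L < M on the vertex set. Then K (dimension 2) consists of the simplices:

  0-simplices (9): A, B, D, E, F, G, J, L, M
  1-simplices (27): AD, AE, AF, AG, AL, AM, BD, BE, BF, BG, BL, BM, DE, DG, DJ, DL, EF, EJ, EM, FG, FJ, FL, GJ, GM, JL, JM, LM
  2-simplices (18): ADE, ADL, AEF, AFG, AGM, ALM, BDE, BDG, BEM, BFG, BFL, BLM, DGJ, DJL, EFJ, EJM, FJL, GJM

Hence C_0 ≅ Z^9, C_1 ≅ Z^27, C_2 ≅ Z^18.

The boundary map ∂_1: C_1 → C_0 sends each edge [p,q] (with p < q) to q − p.
The resulting 9×27 matrix has rank 8, and its Smith normal form has invariant factors (1,1,1,1,1,1,1,1).

Boundary ∂_2: C_2 → C_1 sends each 2-simplex [p,q,r] to [q,r] − [p,r] + [p,q]. For instance
  ∂DJL = JL − DL + DJ,
  ∂BDE = DE − BE + BD.
The resulting 27×18 matrix has rank 17, and its Smith normal form has invariant factors (1,1,1,1,1,1,1,1,1,1,1,1,1,1,1,1,1).

Computing H_k = (kernel of ∂_k) / (image of ∂_{k+1}):

  H_2: rank ker ∂_2 − rank ∂_3 = (18 − 17) − 0 = 1, and there is no ∂_3, so H_2 = Z.

H_2 ≅ Z.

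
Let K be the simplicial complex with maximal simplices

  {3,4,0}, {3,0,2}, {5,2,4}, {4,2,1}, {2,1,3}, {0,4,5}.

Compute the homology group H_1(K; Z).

H_1 ≅ Z.

Fix the vertex order 0 < 1 < 2 < 3 < 4 < 5 and write every simplex with vertices in increasing order. Then dim K = 2 and the simplices of K are:

  0-simplices (6): [0], [1], [2], [3], [4], [5]
  1-simplices (12): [0,2], [0,3], [0,4], [0,5], [1,2], [1,3], [1,4], [2,3], [2,4], [2,5], [3,4], [4,5]
  2-simplices (6): [0,2,3], [0,3,4], [0,4,5], [1,2,3], [1,2,4], [2,4,5]

giving chain groups C_0 ≅ Z^6, C_1 ≅ Z^12, C_2 ≅ Z^6.

The boundary map ∂_1: C_1 → C_0 maps an edge to its endpoints' difference, ∂[p,q] = q − p. For instance
  ∂[0,2] = [2] − [0].
The 6×12 boundary matrix has rank 5 and Smith normal form diag(1,1,1,1,1).

Boundary ∂_2: C_2 → C_1 acts by ∂[p,q,r] = [q,r] − [p,r] + [p,q]. For instance
  ∂[1,2,3] = [2,3] − [1,3] + [1,2],
  ∂[0,4,5] = [4,5] − [0,5] + [0,4].
As a 12×6 matrix over Z this has rank 6, with invariant factors (1,1,1,1,1,1).

Now H_k = ker ∂_k / im ∂_{k+1}, so:

  H_1: rank ker ∂_1 − rank ∂_2 = (12 − 5) − 6 = 1, and the invariant factors of ∂_2 are all 1, so H_1 ≅ Z.

(K is a triangulation of the cylinder S^1 x I.)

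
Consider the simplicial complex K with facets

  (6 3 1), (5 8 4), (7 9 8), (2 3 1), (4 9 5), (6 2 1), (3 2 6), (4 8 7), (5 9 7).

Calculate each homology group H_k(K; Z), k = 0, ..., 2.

H_0 = Z^2,  H_1 = Z,  H_2 = Z.

We work with the vertex ordering 1 < 2 < 3 < 4 < 5 < 6 < 7 < 8 < 9. The simplices of K, each written with vertices in increasing order, are:

  0-simplices (9): [1], [2], [3], [4], [5], [6], [7], [8], [9]
  1-simplices (16): [1,2], [1,3], [1,6], [2,3], [2,6], [3,6], [4,5], [4,7], [4,8], [4,9], [5,7], [5,8], [5,9], [7,8], [7,9], [8,9]
  2-simplices (9): [1,2,3], [1,2,6], [1,3,6], [2,3,6], [4,5,8], [4,5,9], [4,7,8], [5,7,9], [7,8,9]

Hence C_0 ≅ Z^9, C_1 ≅ Z^16, C_2 ≅ Z^9.

The boundary map ∂_1: C_1 → C_0 maps an edge to its endpoints' difference, ∂[p,q] = q − p.
As a 9×16 matrix over Z this has rank 7, with invariant factors (1,1,1,1,1,1,1).

Boundary ∂_2: C_2 → C_1 acts by ∂[p,q,r] = [q,r] − [p,r] + [p,q]. For instance
  ∂[1,2,6] = [2,6] − [1,6] + [1,2],
  ∂[1,2,3] = [2,3] − [1,3] + [1,2].
The resulting 16×9 matrix has rank 8, and its Smith normal form has invariant factors (1,1,1,1,1,1,1,1).

Now H_k = ker ∂_k / im ∂_{k+1}, so:

  H_0: rank C_0 − rank ∂_1 = 9 − 7 = 2, and the invariant factors of ∂_1 are all 1, so H_0 ≅ Z^2.
  H_1: rank ker ∂_1 − rank ∂_2 = (16 − 7) − 8 = 1, and the invariant factors of ∂_2 are all 1, so H_1 ≅ Z.
  H_2: rank ker ∂_2 − rank ∂_3 = (9 − 8) − 0 = 1, and there is no ∂_3, so H_2 ≅ Z.

As a check, the Euler characteristic is 9 − 16 + 9 = 2, which agrees with 2 − 1 + 1 = 2.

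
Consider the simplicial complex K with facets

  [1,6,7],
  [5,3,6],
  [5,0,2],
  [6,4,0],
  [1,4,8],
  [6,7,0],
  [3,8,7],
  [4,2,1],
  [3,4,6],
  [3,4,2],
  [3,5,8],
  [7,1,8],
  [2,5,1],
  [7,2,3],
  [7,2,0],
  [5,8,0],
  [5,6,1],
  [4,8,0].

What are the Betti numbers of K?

Fix the vertex order 0 < 1 < 2 < 3 < 4 < 5 < 6 < 7 < 8 and write every simplex with vertices in increasing order. Then dim K = 2 and the simplices of K are:

  0-simplices (9): [0], [1], [2], [3], [4], [5], [6], [7], [8]
  1-simplices (27): (27 of them)
  2-simplices (18): [0,2,5], [0,2,7], [0,4,6], [0,4,8], [0,5,8], [0,6,7], [1,2,4], [1,2,5], [1,4,8], [1,5,6], [1,6,7], [1,7,8], [2,3,4], [2,3,7], [3,4,6], [3,5,6], [3,5,8], [3,7,8]

so the chain groups are C_0 ≅ Z^9, C_1 ≅ Z^27, C_2 ≅ Z^18.

Boundary ∂_1: C_1 → C_0 is given by ∂[p,q] = [q] − [p].
This gives a 9×27 integer matrix of rank 8; reducing to Smith normal form yields diagonal entries (1,1,1,1,1,1,1,1).

The boundary map ∂_2: C_2 → C_1 sends each 2-simplex [p,q,r] to [q,r] − [p,r] + [p,q]. For instance
  ∂[1,2,5] = [2,5] − [1,5] + [1,2],
  ∂[1,7,8] = [7,8] − [1,8] + [1,7].
This gives a 27×18 integer matrix of rank 17; reducing to Smith normal form yields diagonal entries (1,1,1,1,1,1,1,1,1,1,1,1,1,1,1,1,1).

Reading off H_k = ker ∂_k / im ∂_{k+1}:

  H_0: rank C_0 − rank ∂_1 = 9 − 8 = 1, and the invariant factors of ∂_1 are all 1, so H_0 = Z.
  H_1: rank ker ∂_1 − rank ∂_2 = (27 − 8) − 17 = 2, and the invariant factors of ∂_2 are all 1, so H_1 = Z^2.
  H_2: rank ker ∂_2 − rank ∂_3 = (18 − 17) − 0 = 1, and there is no ∂_3, so H_2 = Z.

Hence the Betti numbers are b_0 = 1, b_1 = 2, b_2 = 1.

b_0 = 1, b_1 = 2, b_2 = 1.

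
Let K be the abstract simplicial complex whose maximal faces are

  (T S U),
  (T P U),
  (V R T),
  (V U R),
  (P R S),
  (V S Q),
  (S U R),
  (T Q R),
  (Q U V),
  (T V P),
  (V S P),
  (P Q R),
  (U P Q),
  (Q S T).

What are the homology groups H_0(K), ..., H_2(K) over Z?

H_0 = Z,  H_1 = Z^2,  H_2 = Z.

We work with the vertex ordering P < Q < R < S < T < U < V. The simplices of K, each written with vertices in increasing order, are:

  0-simplices (7): P, Q, R, S, T, U, V
  1-simplices (21): PQ, PR, PS, PT, PU, PV, QR, QS, QT, QU, QV, RS, RT, RU, RV, ST, SU, SV, TU, TV, UV
  2-simplices (14): PQR, PQU, PRS, PSV, PTU, PTV, QRT, QST, QSV, QUV, RSU, RTV, RUV, STU

so the chain groups are C_0 ≅ Z^7, C_1 ≅ Z^21, C_2 ≅ Z^14.

The boundary map ∂_1: C_1 → C_0 sends each edge [p,q] (with p < q) to q − p. For instance
  ∂ST = T − S.
The 7×21 boundary matrix has rank 6 and Smith normal form diag(1,1,1,1,1,1).

∂_2: C_2 → C_1 maps a triangle to the signed sum of its edges. For instance
  ∂PTU = TU − PU + PT,
  ∂QRT = RT − QT + QR.
This gives a 21×14 integer matrix of rank 13; reducing to Smith normal form yields diagonal entries (1,1,1,1,1,1,1,1,1,1,1,1,1).

Now H_k = ker ∂_k / im ∂_{k+1}, so:

  H_0: rank C_0 − rank ∂_1 = 7 − 6 = 1, and the invariant factors of ∂_1 are all 1, so H_0 ≅ Z.
  H_1: rank ker ∂_1 − rank ∂_2 = (21 − 6) − 13 = 2, and the invariant factors of ∂_2 are all 1, so H_1 ≅ Z^2.
  H_2: rank ker ∂_2 − rank ∂_3 = (14 − 13) − 0 = 1, and there is no ∂_3, so H_2 ≅ Z.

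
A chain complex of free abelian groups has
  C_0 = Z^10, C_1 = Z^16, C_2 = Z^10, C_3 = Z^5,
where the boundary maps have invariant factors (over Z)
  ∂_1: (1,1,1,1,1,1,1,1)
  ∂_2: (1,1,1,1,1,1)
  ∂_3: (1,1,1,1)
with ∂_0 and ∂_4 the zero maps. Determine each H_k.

H_0: b_0 = 10 − 0 − 8 = 2; torsion from ∂_1 factors > 1: none. So H_0 ≅ Z^2.
H_1: b_1 = 16 − 8 − 6 = 2; torsion from ∂_2 factors > 1: none. So H_1 ≅ Z^2.
H_2: b_2 = 10 − 6 − 4 = 0; torsion from ∂_3 factors > 1: none. So H_2 ≅ 0.
H_3: b_3 = 5 − 4 − 0 = 1; torsion from ∂_4 factors > 1: none. So H_3 ≅ Z.

H_0 ≅ Z^2,  H_1 ≅ Z^2,  H_2 = 0,  H_3 ≅ Z.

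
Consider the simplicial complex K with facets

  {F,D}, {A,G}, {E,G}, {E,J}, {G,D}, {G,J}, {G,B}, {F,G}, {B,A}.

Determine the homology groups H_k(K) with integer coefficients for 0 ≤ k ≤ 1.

Order the vertices as A < B < D < E < F < G < J. Listing each simplex with vertices in this order, K has dimension 1 with simplices:

  0-simplices (7): A, B, D, E, F, G, J
  1-simplices (9): AB, AG, BG, DF, DG, EG, EJ, FG, GJ

Hence C_0 ≅ Z^7, C_1 ≅ Z^9.

The boundary map ∂_1: C_1 → C_0 maps an edge to its endpoints' difference, ∂[p,q] = q − p. For instance
  ∂EJ = J − E.
The 7×9 boundary matrix has rank 6 and Smith normal form diag(1,1,1,1,1,1).

Reading off H_k = ker ∂_k / im ∂_{k+1}:

  H_0: rank C_0 − rank ∂_1 = 7 − 6 = 1, and the invariant factors of ∂_1 are all 1, so H_0 = Z.
  H_1: rank ker ∂_1 − rank ∂_2 = (9 − 6) − 0 = 3, and there is no ∂_2, so H_1 = Z^3.

As a check, the Euler characteristic is 7 − 9 = -2, which agrees with 1 − 3 = -2.

H_0 ≅ Z,  H_1 ≅ Z^3.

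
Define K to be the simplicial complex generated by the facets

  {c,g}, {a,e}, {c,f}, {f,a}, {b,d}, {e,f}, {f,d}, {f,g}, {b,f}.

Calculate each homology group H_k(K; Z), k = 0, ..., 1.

H_0 = Z,  H_1 = Z^3.

Take the total order a < b < c < d < e < f < g on the vertex set. Then K (dimension 1) consists of the simplices:

  0-simplices (7): a, b, c, d, e, f, g
  1-simplices (9): ae, af, bd, bf, cf, cg, df, ef, fg

so the chain groups are C_0 ≅ Z^7, C_1 ≅ Z^9.

The boundary map ∂_1: C_1 → C_0 maps an edge to its endpoints' difference, ∂[p,q] = q − p.
As a 7×9 matrix over Z this has rank 6, with invariant factors (1,1,1,1,1,1).

Computing H_k = (kernel of ∂_k) / (image of ∂_{k+1}):

  H_0: rank C_0 − rank ∂_1 = 7 − 6 = 1, and the invariant factors of ∂_1 are all 1, so H_0 ≅ Z.
  H_1: rank ker ∂_1 − rank ∂_2 = (9 − 6) − 0 = 3, and there is no ∂_2, so H_1 ≅ Z^3.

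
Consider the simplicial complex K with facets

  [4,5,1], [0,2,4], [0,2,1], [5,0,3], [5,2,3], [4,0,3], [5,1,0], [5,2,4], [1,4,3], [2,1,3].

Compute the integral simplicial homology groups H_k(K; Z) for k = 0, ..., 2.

We work with the vertex ordering 0 < 1 < 2 < 3 < 4 < 5. The simplices of K, each written with vertices in increasing order, are:

  0-simplices (6): [0], [1], [2], [3], [4], [5]
  1-simplices (15): [0,1], [0,2], [0,3], [0,4], [0,5], [1,2], [1,3], [1,4], [1,5], [2,3], [2,4], [2,5], [3,4], [3,5], [4,5]
  2-simplices (10): [0,1,2], [0,1,5], [0,2,4], [0,3,4], [0,3,5], [1,2,3], [1,3,4], [1,4,5], [2,3,5], [2,4,5]

so the chain groups are C_0 ≅ Z^6, C_1 ≅ Z^15, C_2 ≅ Z^10.

Boundary ∂_1: C_1 → C_0 is given by ∂[p,q] = [q] − [p].
As a 6×15 matrix over Z this has rank 5, with invariant factors (1,1,1,1,1).

Boundary ∂_2: C_2 → C_1 acts by ∂[p,q,r] = [q,r] − [p,r] + [p,q]. For instance
  ∂[0,1,5] = [1,5] − [0,5] + [0,1],
  ∂[2,4,5] = [4,5] − [2,5] + [2,4].
The resulting 15×10 matrix has rank 10, and its Smith normal form has invariant factors (1,1,1,1,1,1,1,1,1,2).

Reading off H_k = ker ∂_k / im ∂_{k+1}:

  H_0: rank C_0 − rank ∂_1 = 6 − 5 = 1, and the invariant factors of ∂_1 are all 1, so H_0 ≅ Z.
  H_1: rank ker ∂_1 − rank ∂_2 = (15 − 5) − 10 = 0, and ∂_2 has invariant factor 2 > 1, so H_1 ≅ Z/2.
  H_2: rank ker ∂_2 − rank ∂_3 = (10 − 10) − 0 = 0, and there is no ∂_3, so H_2 ≅ 0.

(K is a triangulation of the real projective plane RP^2.)

H_0 ≅ Z,  H_1 ≅ Z/2,  H_2 = 0.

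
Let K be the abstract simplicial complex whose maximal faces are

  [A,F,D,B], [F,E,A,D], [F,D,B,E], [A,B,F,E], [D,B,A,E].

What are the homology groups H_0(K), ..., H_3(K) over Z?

Take the total order A < B < D < E < F on the vertex set. Then K (dimension 3) consists of the simplices:

  0-simplices (5): A, B, D, E, F
  1-simplices (10): AB, AD, AE, AF, BD, BE, BF, DE, DF, EF
  2-simplices (10): ABD, ABE, ABF, ADE, ADF, AEF, BDE, BDF, BEF, DEF
  3-simplices (5): ABDE, ABDF, ABEF, ADEF, BDEF

so the chain groups are C_0 ≅ Z^5, C_1 ≅ Z^10, C_2 ≅ Z^10, C_3 ≅ Z^5.

∂_1: C_1 → C_0 sends each edge [p,q] (with p < q) to q − p. For instance
  ∂DE = E − D.
This gives a 5×10 integer matrix of rank 4; reducing to Smith normal form yields diagonal entries (1,1,1,1).

Boundary ∂_2: C_2 → C_1 acts by ∂[p,q,r] = [q,r] − [p,r] + [p,q]. For instance
  ∂DEF = EF − DF + DE,
  ∂ADF = DF − AF + AD.
This gives a 10×10 integer matrix of rank 6; reducing to Smith normal form yields diagonal entries (1,1,1,1,1,1).

Boundary ∂_3: C_3 → C_2 sends each 3-simplex σ to the alternating sum Σ_i (−1)^i (σ with its i-th vertex removed). For instance
  ∂ABDF = BDF − ADF + ABF − ABD,
  ∂ADEF = DEF − AEF + ADF − ADE.
The 10×5 boundary matrix has rank 4 and Smith normal form diag(1,1,1,1).

Now H_k = ker ∂_k / im ∂_{k+1}, so:

  H_0: rank C_0 − rank ∂_1 = 5 − 4 = 1, and the invariant factors of ∂_1 are all 1, so H_0 = Z.
  H_1: rank ker ∂_1 − rank ∂_2 = (10 − 4) − 6 = 0, and the invariant factors of ∂_2 are all 1, so H_1 = 0.
  H_2: rank ker ∂_2 − rank ∂_3 = (10 − 6) − 4 = 0, and the invariant factors of ∂_3 are all 1, so H_2 = 0.
  H_3: rank ker ∂_3 − rank ∂_4 = (5 − 4) − 0 = 1, and there is no ∂_4, so H_3 = Z.

H_0 = Z,  H_1 = 0,  H_2 = 0,  H_3 = Z.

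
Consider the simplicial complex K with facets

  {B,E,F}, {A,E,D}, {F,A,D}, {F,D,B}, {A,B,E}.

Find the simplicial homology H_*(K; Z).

We work with the vertex ordering A < B < D < E < F. The simplices of K, each written with vertices in increasing order, are:

  0-simplices (5): A, B, D, E, F
  1-simplices (10): AB, AD, AE, AF, BD, BE, BF, DE, DF, EF
  2-simplices (5): ABE, ADE, ADF, BDF, BEF

Hence C_0 ≅ Z^5, C_1 ≅ Z^10, C_2 ≅ Z^5.

Boundary ∂_1: C_1 → C_0 sends each edge [p,q] (with p < q) to q − p. For instance
  ∂EF = F − E.
As a 5×10 matrix over Z this has rank 4, with invariant factors (1,1,1,1).

Boundary ∂_2: C_2 → C_1 maps a triangle to the signed sum of its edges. For instance
  ∂ADF = DF − AF + AD,
  ∂ADE = DE − AE + AD.
This gives a 10×5 integer matrix of rank 5; reducing to Smith normal form yields diagonal entries (1,1,1,1,1).

From H_k ≅ ker(∂_k) / im(∂_{k+1}) we obtain:

  H_0: rank C_0 − rank ∂_1 = 5 − 4 = 1, and the invariant factors of ∂_1 are all 1, so H_0 ≅ Z.
  H_1: rank ker ∂_1 − rank ∂_2 = (10 − 4) − 5 = 1, and the invariant factors of ∂_2 are all 1, so H_1 ≅ Z.
  H_2: rank ker ∂_2 − rank ∂_3 = (5 − 5) − 0 = 0, and there is no ∂_3, so H_2 ≅ 0.

As a check, the Euler characteristic is 5 − 10 + 5 = 0, which agrees with 1 − 1 + 0 = 0.

H_0 = Z,  H_1 = Z,  H_2 = 0.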